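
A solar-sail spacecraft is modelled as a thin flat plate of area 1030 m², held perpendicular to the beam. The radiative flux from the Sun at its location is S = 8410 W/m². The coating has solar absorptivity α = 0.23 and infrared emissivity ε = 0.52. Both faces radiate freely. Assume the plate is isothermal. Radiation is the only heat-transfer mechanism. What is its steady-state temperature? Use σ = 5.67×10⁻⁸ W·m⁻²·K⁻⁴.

At equilibrium, absorbed power = emitted power.
Absorbing cross-section = A = 1030 m²; emitting surface = 2A = 2060 m² (ratio 2).
αS·A_cross = εσ·A_surf·T⁴  ⇒  T⁴ = αS/(ε·2σ).
T⁴ = 0.230·8410/(0.52·2·5.67×10⁻⁸) = 3.280×10¹⁰ K⁴.
T = (3.280×10¹⁰)^(1/4).

T ≈ 426 K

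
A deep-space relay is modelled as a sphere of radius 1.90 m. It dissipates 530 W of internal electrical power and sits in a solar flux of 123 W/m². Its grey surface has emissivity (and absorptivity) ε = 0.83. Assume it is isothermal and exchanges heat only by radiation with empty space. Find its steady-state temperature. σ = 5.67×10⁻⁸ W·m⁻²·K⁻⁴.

At steady state, absorbed solar power + internal power = radiated power.
Absorbed: α·S·A_cross = 0.83·123·11.34 = 1158 W (cross-section πr²).
Total input = 1158 + 530 = 1688 W.
Radiated: εσ·A_surf·T⁴ with A_surf = 4πr² = 45.36 m².
T⁴ = 1688/(0.83·5.67×10⁻⁸·45.36) = 7.906×10⁸ K⁴.

T ≈ 168 K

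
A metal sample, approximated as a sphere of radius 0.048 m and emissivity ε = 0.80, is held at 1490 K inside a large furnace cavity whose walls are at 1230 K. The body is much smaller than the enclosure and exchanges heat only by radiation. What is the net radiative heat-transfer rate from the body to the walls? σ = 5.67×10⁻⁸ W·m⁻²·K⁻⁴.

For a small grey body in a large enclosure: P_net = εσA(T_body⁴ − T_wall⁴).
A = 4πr² = 0.02895 m²; T_body⁴ − T_wall⁴ = 4.929×10¹² − 2.289×10¹² = 2.640×10¹² K⁴.
|P_net| = 0.80·5.67×10⁻⁸·0.02895·2.640×10¹².

P_net ≈ 3470 W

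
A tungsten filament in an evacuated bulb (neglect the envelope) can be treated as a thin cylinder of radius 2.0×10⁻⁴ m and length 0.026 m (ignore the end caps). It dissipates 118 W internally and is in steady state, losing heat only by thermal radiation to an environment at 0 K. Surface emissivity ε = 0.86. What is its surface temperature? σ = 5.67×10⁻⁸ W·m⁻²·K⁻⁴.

Steady state: internal power = radiated power, P = εσA T⁴.
Radiating area A = 2πrL = 3.267×10⁻⁵ m².
T⁴ = P/(εσA) = 118/(0.86·5.67×10⁻⁸·3.267×10⁻⁵) = 7.407×10¹³ K⁴.
T = (7.407×10¹³)^(1/4).

T ≈ 2930 K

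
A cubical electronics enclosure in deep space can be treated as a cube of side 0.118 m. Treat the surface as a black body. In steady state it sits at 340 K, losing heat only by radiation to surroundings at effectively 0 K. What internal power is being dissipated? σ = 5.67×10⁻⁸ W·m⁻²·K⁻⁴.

Steady state: P = εσA T⁴.
A = 6L² = 0.08354 m²; T⁴ = (340)⁴ = 1.336×10¹⁰ K⁴.
P = 1.0 × 5.67×10⁻⁸ × 0.08354 × 1.336×10¹⁰.

P ≈ 63.3 W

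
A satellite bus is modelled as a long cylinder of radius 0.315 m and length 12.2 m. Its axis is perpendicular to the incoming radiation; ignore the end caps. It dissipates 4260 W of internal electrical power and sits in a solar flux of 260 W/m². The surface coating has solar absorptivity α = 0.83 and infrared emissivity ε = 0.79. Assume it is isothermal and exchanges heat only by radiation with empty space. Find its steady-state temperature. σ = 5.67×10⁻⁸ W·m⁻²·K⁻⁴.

T ≈ 272 K

At steady state, absorbed solar power + internal power = radiated power.
Absorbed: α·S·A_cross = 0.83·260·7.686 = 1659 W (cross-section 2rL).
Total input = 1659 + 4260 = 5919 W.
Radiated: εσ·A_surf·T⁴ with A_surf = 2πrL = 24.15 m².
T⁴ = 5919/(0.79·5.67×10⁻⁸·24.15) = 5.472×10⁹ K⁴.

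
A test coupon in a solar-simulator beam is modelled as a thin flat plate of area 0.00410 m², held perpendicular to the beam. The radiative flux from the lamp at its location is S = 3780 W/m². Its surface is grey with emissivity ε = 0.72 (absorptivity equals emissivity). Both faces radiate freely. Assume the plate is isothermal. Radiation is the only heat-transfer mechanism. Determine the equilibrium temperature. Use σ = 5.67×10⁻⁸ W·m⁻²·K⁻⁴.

At equilibrium, absorbed power = emitted power.
Absorbing cross-section = A = 0.004100 m²; emitting surface = 2A = 0.008200 m² (ratio 2).
εS·A_cross = εσ·A_surf·T⁴  ⇒  T⁴ = S/(2σ)   (ε cancels).
T⁴ = 3780/(2·5.67×10⁻⁸) = 3.333×10¹⁰ K⁴.
T = (3.333×10¹⁰)^(1/4).

T ≈ 427 K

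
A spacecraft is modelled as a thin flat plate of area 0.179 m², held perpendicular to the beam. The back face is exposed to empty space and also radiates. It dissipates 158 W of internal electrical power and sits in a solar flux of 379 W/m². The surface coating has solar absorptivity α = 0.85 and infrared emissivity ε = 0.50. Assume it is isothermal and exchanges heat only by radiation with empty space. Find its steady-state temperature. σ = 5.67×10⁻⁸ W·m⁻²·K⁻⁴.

T ≈ 382 K

At steady state, absorbed solar power + internal power = radiated power.
Absorbed: α·S·A_cross = 0.85·379·0.1790 = 57.66 W (cross-section A).
Total input = 57.66 + 158 = 215.7 W.
Radiated: εσ·A_surf·T⁴ with A_surf = 2A = 0.3580 m².
T⁴ = 215.7/(0.50·5.67×10⁻⁸·0.3580) = 2.125×10¹⁰ K⁴.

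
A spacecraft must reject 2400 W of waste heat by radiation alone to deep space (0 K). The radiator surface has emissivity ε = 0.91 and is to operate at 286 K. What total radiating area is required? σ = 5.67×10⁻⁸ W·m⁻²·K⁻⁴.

A ≈ 6.95 m²

P = εσA T⁴ ⇒ A = P/(εσT⁴).
T⁴ = 6.691×10⁹ K⁴.
A = 2400/(0.91 × 5.67×10⁻⁸ × 6.691×10⁹).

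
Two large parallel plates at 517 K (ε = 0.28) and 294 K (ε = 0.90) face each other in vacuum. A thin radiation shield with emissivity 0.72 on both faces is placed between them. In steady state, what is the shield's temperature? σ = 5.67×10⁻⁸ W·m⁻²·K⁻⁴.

T_s ≈ 398 K

In steady state the net flux on the hot side equals that on the cold side.
σ(T₁⁴−T_s⁴)/D₁ = σ(T_s⁴−T₂⁴)/D₂, with D₁ = 1/ε₁+1/ε_s−1 = 3.960, D₂ = 1/ε_s+1/ε₂−1 = 1.500.
Solve for T_s⁴: T_s⁴ = (D₂·T₁⁴ + D₁·T₂⁴)/(D₁+D₂) = 2.504×10¹⁰ K⁴.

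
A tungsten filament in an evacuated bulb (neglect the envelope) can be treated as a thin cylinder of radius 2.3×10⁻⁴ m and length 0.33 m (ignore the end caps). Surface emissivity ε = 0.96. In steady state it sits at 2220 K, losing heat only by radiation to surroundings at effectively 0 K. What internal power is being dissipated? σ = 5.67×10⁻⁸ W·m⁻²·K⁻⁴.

Steady state: P = εσA T⁴.
A = 2πrL = 4.769×10⁻⁴ m²; T⁴ = (2220)⁴ = 2.429×10¹³ K⁴.
P = 0.96 × 5.67×10⁻⁸ × 4.769×10⁻⁴ × 2.429×10¹³.

P ≈ 631 W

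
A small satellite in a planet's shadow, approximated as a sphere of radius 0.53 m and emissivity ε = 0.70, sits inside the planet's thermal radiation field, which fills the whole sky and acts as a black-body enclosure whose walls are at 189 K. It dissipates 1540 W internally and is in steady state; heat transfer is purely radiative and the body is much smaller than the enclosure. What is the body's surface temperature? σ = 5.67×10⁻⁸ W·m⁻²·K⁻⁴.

For a small grey body in a large enclosure, net radiated power = εσA(T⁴ − T_w⁴).
Steady state: P = εσA(T⁴ − T_w⁴) with A = 4πr² = 3.530 m².
T⁴ = P/(εσA) + T_w⁴ = 1540/(0.70·5.67×10⁻⁸·3.530) + (189)⁴
    = 1.099×10¹⁰ + 1.276×10⁹ = 1.227×10¹⁰ K⁴.

T ≈ 333 K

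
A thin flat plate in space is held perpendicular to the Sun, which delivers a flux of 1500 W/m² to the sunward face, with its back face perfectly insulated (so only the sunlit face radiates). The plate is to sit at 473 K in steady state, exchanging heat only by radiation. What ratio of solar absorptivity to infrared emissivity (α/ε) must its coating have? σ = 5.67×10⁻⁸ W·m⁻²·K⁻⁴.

α/ε ≈ 1.89

Balance: αS·A = εσ·1A·T⁴ ⇒ α/ε = σT⁴/S.
α/ε = 5.67×10⁻⁸·(473)⁴/1500 = 5.67×10⁻⁸·5.005×10¹⁰/1500.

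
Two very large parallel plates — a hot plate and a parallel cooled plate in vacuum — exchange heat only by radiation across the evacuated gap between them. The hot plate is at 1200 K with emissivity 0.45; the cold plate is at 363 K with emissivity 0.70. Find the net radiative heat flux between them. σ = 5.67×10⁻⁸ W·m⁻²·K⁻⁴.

For two infinite grey parallel plates, q = σ(T₁⁴ − T₂⁴)/(1/ε₁ + 1/ε₂ − 1).
T₁⁴ − T₂⁴ = 2.074×10¹² − 1.736×10¹⁰ = 2.056×10¹² K⁴.
1/ε₁ + 1/ε₂ − 1 = 2.222 + 1.429 − 1 = 2.651.
q = 5.67×10⁻⁸ × 2.056×10¹² / 2.651.

q ≈ 44000 W/m²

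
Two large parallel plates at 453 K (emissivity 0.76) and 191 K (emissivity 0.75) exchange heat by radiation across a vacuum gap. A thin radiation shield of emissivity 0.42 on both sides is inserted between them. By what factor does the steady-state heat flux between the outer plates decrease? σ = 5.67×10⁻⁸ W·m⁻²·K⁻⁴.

factor ≈ 3.28

Without shield: q₀ = σΔ(T⁴)/(1/ε₁+1/ε₂−1) with denominator 1.649.
With shield the two gaps are in series; the resistances add: (1/ε₁+1/ε_s−1)+(1/ε_s+1/ε₂−1) = 2.697+2.714 = 5.411.
Heat-flux ratio q₀/q = 5.411/1.649.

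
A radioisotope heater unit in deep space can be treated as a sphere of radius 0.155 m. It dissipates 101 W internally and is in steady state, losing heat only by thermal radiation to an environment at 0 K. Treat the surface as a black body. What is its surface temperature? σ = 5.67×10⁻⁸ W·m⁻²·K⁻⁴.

Steady state: internal power = radiated power, P = εσA T⁴.
Radiating area A = 4πr² = 0.3019 m².
T⁴ = P/(εσA) = 101/(1.0·5.67×10⁻⁸·0.3019) = 5.900×10⁹ K⁴.
T = (5.900×10⁹)^(1/4).

T ≈ 277 K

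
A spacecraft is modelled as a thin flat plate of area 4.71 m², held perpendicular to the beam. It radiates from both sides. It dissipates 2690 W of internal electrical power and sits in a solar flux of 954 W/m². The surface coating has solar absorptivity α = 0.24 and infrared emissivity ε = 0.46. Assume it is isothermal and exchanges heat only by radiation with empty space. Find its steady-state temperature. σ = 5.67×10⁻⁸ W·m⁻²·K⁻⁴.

At steady state, absorbed solar power + internal power = radiated power.
Absorbed: α·S·A_cross = 0.24·954·4.710 = 1078 W (cross-section A).
Total input = 1078 + 2690 = 3768 W.
Radiated: εσ·A_surf·T⁴ with A_surf = 2A = 9.420 m².
T⁴ = 3768/(0.46·5.67×10⁻⁸·9.420) = 1.534×10¹⁰ K⁴.

T ≈ 352 K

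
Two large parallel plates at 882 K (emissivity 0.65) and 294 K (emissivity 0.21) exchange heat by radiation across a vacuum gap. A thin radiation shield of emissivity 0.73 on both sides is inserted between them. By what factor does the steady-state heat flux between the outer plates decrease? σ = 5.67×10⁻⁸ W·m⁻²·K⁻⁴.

factor ≈ 1.33

Without shield: q₀ = σΔ(T⁴)/(1/ε₁+1/ε₂−1) with denominator 5.300.
With shield the two gaps are in series; the resistances add: (1/ε₁+1/ε_s−1)+(1/ε_s+1/ε₂−1) = 1.908+5.132 = 7.040.
Heat-flux ratio q₀/q = 7.040/5.300.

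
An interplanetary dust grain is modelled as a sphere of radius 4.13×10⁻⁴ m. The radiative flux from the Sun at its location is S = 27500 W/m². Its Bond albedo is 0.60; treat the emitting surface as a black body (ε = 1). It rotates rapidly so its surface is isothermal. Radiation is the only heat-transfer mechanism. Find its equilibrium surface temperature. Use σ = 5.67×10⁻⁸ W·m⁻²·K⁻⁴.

At equilibrium, absorbed power = emitted power.
Absorbing cross-section = πr² = 5.359×10⁻⁷ m²; emitting surface = 4πr² = 2.143×10⁻⁶ m² (ratio 4).
(1−a)S·A_cross = εσ·A_surf·T⁴  ⇒  T⁴ = (1−a)S/(4σ).
T⁴ = 0.400·27500/(4·5.67×10⁻⁸) = 4.850×10¹⁰ K⁴.
T = (4.850×10¹⁰)^(1/4).

T ≈ 469 K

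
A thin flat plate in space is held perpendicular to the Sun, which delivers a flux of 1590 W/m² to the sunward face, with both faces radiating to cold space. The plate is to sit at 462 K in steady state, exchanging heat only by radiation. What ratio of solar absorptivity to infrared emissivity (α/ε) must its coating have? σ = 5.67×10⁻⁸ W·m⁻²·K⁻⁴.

α/ε ≈ 3.25

Balance: αS·A = εσ·2A·T⁴ ⇒ α/ε = 2σT⁴/S.
α/ε = 2·5.67×10⁻⁸·(462)⁴/1590 = 2·5.67×10⁻⁸·4.556×10¹⁰/1590.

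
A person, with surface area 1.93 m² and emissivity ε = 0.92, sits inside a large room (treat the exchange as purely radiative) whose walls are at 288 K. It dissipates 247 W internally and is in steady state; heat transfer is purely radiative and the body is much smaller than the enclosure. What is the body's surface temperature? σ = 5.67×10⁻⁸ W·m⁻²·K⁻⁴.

T ≈ 311 K

For a small grey body in a large enclosure, net radiated power = εσA(T⁴ − T_w⁴).
Steady state: P = εσA(T⁴ − T_w⁴) with A = 1.93 m².
T⁴ = P/(εσA) + T_w⁴ = 247/(0.92·5.67×10⁻⁸·1.930) + (288)⁴
    = 2.453×10⁹ + 6.880×10⁹ = 9.333×10⁹ K⁴.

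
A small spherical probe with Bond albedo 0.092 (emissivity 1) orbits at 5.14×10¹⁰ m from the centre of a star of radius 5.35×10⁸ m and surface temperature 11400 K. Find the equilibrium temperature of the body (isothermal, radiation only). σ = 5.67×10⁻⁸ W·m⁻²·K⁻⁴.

The star's surface emits σT_*⁴; at distance d the flux is S = σT_*⁴(R_*/d)².
S = 5.67×10⁻⁸·(11400)⁴·(5.35×10⁸/5.14×10¹⁰)² = 1.037×10⁵ W/m².
For an isothermal sphere T⁴ = (1−a)S/(4σ) = 4.154×10¹¹ K⁴.

T ≈ 803 K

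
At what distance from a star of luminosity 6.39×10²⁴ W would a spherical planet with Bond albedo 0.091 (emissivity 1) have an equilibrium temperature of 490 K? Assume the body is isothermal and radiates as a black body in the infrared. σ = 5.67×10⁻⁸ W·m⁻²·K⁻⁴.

For an isothermal black-emitting sphere, (1−a)S·πr² = σ·4πr²·T⁴ ⇒ S = 4σT⁴/(1−a).
S = 4·5.67×10⁻⁸·(490)⁴/0.909 = 14380 W/m².
Flux falls as S = L/(4πd²), so d = √(L/(4πS)) = √(6.39×10²⁴/(4π·14380)).

d ≈ 5.95×10⁹ m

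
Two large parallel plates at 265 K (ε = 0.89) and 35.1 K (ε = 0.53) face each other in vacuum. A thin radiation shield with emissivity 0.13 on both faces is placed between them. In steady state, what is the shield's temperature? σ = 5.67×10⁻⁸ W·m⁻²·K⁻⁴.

T_s ≈ 225 K

In steady state the net flux on the hot side equals that on the cold side.
σ(T₁⁴−T_s⁴)/D₁ = σ(T_s⁴−T₂⁴)/D₂, with D₁ = 1/ε₁+1/ε_s−1 = 7.816, D₂ = 1/ε_s+1/ε₂−1 = 8.579.
Solve for T_s⁴: T_s⁴ = (D₂·T₁⁴ + D₁·T₂⁴)/(D₁+D₂) = 2.581×10⁹ K⁴.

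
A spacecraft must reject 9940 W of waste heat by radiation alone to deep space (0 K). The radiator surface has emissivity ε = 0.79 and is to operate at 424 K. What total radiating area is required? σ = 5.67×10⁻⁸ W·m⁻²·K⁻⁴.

A ≈ 6.87 m²

P = εσA T⁴ ⇒ A = P/(εσT⁴).
T⁴ = 3.232×10¹⁰ K⁴.
A = 9940/(0.79 × 5.67×10⁻⁸ × 3.232×10¹⁰).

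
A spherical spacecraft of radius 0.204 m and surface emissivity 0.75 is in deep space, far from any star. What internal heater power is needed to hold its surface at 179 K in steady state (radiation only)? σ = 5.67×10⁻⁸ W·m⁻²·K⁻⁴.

P = εσ·4πr²·T⁴.
4πr² = 0.5230 m²; T⁴ = 1.027×10⁹ K⁴.
P = 0.75·5.67×10⁻⁸·0.5230·1.027×10⁹.

P ≈ 22.8 W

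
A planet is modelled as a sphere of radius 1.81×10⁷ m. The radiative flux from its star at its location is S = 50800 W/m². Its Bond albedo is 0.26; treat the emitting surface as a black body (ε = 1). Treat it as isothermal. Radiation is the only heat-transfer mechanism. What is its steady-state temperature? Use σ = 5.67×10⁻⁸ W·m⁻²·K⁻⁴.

At equilibrium, absorbed power = emitted power.
Absorbing cross-section = πr² = 1.029×10¹⁵ m²; emitting surface = 4πr² = 4.117×10¹⁵ m² (ratio 4).
(1−a)S·A_cross = εσ·A_surf·T⁴  ⇒  T⁴ = (1−a)S/(4σ).
T⁴ = 0.740·50800/(4·5.67×10⁻⁸) = 1.657×10¹¹ K⁴.
T = (1.657×10¹¹)^(1/4).

T ≈ 638 K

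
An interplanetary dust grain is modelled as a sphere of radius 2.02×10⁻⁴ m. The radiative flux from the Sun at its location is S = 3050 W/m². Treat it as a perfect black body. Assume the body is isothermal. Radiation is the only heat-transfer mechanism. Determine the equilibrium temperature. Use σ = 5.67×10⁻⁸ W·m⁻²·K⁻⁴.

T ≈ 341 K

At equilibrium, absorbed power = emitted power.
Absorbing cross-section = πr² = 1.282×10⁻⁷ m²; emitting surface = 4πr² = 5.128×10⁻⁷ m² (ratio 4).
S·A_cross = εσ·A_surf·T⁴  ⇒  T⁴ = S/(4σ).
T⁴ = 1.00·3050/(4·5.67×10⁻⁸) = 1.345×10¹⁰ K⁴.
T = (1.345×10¹⁰)^(1/4).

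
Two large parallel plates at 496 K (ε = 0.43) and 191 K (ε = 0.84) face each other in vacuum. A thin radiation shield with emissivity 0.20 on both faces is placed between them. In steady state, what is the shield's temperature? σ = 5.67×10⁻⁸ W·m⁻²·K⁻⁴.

T_s ≈ 409 K

In steady state the net flux on the hot side equals that on the cold side.
σ(T₁⁴−T_s⁴)/D₁ = σ(T_s⁴−T₂⁴)/D₂, with D₁ = 1/ε₁+1/ε_s−1 = 6.326, D₂ = 1/ε_s+1/ε₂−1 = 5.190.
Solve for T_s⁴: T_s⁴ = (D₂·T₁⁴ + D₁·T₂⁴)/(D₁+D₂) = 2.801×10¹⁰ K⁴.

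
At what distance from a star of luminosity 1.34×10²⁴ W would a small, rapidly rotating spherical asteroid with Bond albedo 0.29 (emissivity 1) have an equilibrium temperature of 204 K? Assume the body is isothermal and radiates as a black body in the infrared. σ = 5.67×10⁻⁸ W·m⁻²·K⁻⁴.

d ≈ 1.39×10¹⁰ m

For an isothermal black-emitting sphere, (1−a)S·πr² = σ·4πr²·T⁴ ⇒ S = 4σT⁴/(1−a).
S = 4·5.67×10⁻⁸·(204)⁴/0.710 = 553.2 W/m².
Flux falls as S = L/(4πd²), so d = √(L/(4πS)) = √(1.34×10²⁴/(4π·553.2)).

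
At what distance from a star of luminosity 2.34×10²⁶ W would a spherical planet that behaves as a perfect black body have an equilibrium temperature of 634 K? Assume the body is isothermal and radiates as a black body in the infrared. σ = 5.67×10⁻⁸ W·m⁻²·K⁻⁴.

d ≈ 2.25×10¹⁰ m

For an isothermal black-emitting sphere, (1−a)S·πr² = σ·4πr²·T⁴ ⇒ S = 4σT⁴/(1−a).
S = 4·5.67×10⁻⁸·(634)⁴/1.00 = 36640 W/m².
Flux falls as S = L/(4πd²), so d = √(L/(4πS)) = √(2.34×10²⁶/(4π·36640)).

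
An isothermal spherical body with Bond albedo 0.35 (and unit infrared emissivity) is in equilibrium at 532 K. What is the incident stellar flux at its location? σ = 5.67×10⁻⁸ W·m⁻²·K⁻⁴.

(1−a)S·πr² = σ·4πr²·T⁴ ⇒ S = 4σT⁴/(1−a).
S = 4·5.67×10⁻⁸·8.010×10¹⁰/0.650.

S ≈ 27900 W/m²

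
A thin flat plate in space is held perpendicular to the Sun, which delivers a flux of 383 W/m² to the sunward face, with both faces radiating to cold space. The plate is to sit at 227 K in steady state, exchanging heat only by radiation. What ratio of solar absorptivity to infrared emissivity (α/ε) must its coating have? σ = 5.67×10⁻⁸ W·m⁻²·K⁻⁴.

Balance: αS·A = εσ·2A·T⁴ ⇒ α/ε = 2σT⁴/S.
α/ε = 2·5.67×10⁻⁸·(227)⁴/383 = 2·5.67×10⁻⁸·2.655×10⁹/383.

α/ε ≈ 0.786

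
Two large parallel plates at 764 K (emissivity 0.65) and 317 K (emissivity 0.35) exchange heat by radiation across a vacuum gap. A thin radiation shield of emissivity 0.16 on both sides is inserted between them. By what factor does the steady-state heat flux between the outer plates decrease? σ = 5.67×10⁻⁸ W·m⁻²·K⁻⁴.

factor ≈ 4.39

Without shield: q₀ = σΔ(T⁴)/(1/ε₁+1/ε₂−1) with denominator 3.396.
With shield the two gaps are in series; the resistances add: (1/ε₁+1/ε_s−1)+(1/ε_s+1/ε₂−1) = 6.788+8.107 = 14.90.
Heat-flux ratio q₀/q = 14.90/3.396.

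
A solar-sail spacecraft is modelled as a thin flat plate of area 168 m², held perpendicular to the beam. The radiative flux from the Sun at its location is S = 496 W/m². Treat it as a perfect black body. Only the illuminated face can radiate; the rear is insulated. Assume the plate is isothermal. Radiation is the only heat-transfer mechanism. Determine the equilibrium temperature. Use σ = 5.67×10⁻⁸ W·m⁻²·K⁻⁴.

At equilibrium, absorbed power = emitted power.
Absorbing cross-section = A = 168.0 m²; emitting surface = A = 168.0 m² (ratio 1).
S·A_cross = εσ·A_surf·T⁴  ⇒  T⁴ = S/(1σ).
T⁴ = 1.00·496/(1·5.67×10⁻⁸) = 8.748×10⁹ K⁴.
T = (8.748×10⁹)^(1/4).

T ≈ 306 K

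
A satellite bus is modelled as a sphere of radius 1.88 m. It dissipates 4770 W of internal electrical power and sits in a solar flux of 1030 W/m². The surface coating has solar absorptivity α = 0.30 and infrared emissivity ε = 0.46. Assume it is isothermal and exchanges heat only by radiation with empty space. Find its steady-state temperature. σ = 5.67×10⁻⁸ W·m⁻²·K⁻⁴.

At steady state, absorbed solar power + internal power = radiated power.
Absorbed: α·S·A_cross = 0.30·1030·11.10 = 3431 W (cross-section πr²).
Total input = 3431 + 4770 = 8201 W.
Radiated: εσ·A_surf·T⁴ with A_surf = 4πr² = 44.41 m².
T⁴ = 8201/(0.46·5.67×10⁻⁸·44.41) = 7.079×10⁹ K⁴.

T ≈ 290 K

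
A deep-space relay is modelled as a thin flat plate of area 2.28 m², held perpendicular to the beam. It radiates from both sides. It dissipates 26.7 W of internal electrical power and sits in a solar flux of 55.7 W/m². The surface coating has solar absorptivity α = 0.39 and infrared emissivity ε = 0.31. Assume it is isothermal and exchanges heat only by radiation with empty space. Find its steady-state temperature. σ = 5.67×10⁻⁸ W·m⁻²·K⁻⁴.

At steady state, absorbed solar power + internal power = radiated power.
Absorbed: α·S·A_cross = 0.39·55.7·2.280 = 49.53 W (cross-section A).
Total input = 49.53 + 26.7 = 76.23 W.
Radiated: εσ·A_surf·T⁴ with A_surf = 2A = 4.560 m².
T⁴ = 76.23/(0.31·5.67×10⁻⁸·4.560) = 9.511×10⁸ K⁴.

T ≈ 176 K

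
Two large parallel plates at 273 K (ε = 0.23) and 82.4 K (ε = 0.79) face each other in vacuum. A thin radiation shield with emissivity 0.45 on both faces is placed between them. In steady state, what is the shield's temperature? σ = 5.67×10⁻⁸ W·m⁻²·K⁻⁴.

In steady state the net flux on the hot side equals that on the cold side.
σ(T₁⁴−T_s⁴)/D₁ = σ(T_s⁴−T₂⁴)/D₂, with D₁ = 1/ε₁+1/ε_s−1 = 5.570, D₂ = 1/ε_s+1/ε₂−1 = 2.488.
Solve for T_s⁴: T_s⁴ = (D₂·T₁⁴ + D₁·T₂⁴)/(D₁+D₂) = 1.747×10⁹ K⁴.

T_s ≈ 204 K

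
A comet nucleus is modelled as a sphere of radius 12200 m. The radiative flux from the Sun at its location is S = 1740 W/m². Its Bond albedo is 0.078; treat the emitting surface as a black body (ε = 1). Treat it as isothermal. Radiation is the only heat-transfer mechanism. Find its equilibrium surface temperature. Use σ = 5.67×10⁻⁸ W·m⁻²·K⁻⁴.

T ≈ 290 K

At equilibrium, absorbed power = emitted power.
Absorbing cross-section = πr² = 4.676×10⁸ m²; emitting surface = 4πr² = 1.870×10⁹ m² (ratio 4).
(1−a)S·A_cross = εσ·A_surf·T⁴  ⇒  T⁴ = (1−a)S/(4σ).
T⁴ = 0.922·1740/(4·5.67×10⁻⁸) = 7.074×10⁹ K⁴.
T = (7.074×10⁹)^(1/4).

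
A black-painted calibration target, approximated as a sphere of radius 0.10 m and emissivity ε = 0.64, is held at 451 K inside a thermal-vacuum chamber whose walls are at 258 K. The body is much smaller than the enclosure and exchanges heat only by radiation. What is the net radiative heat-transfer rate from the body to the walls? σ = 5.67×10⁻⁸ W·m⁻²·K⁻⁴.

P_net ≈ 168 W

For a small grey body in a large enclosure: P_net = εσA(T_body⁴ − T_wall⁴).
A = 4πr² = 0.1257 m²; T_body⁴ − T_wall⁴ = 4.137×10¹⁰ − 4.431×10⁹ = 3.694×10¹⁰ K⁴.
|P_net| = 0.64·5.67×10⁻⁸·0.1257·3.694×10¹⁰.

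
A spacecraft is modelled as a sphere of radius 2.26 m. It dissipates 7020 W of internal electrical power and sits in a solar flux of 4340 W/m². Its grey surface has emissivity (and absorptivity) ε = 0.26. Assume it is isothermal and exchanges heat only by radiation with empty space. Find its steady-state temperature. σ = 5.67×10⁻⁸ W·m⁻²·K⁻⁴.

At steady state, absorbed solar power + internal power = radiated power.
Absorbed: α·S·A_cross = 0.26·4340·16.05 = 18110 W (cross-section πr²).
Total input = 18110 + 7020 = 25130 W.
Radiated: εσ·A_surf·T⁴ with A_surf = 4πr² = 64.18 m².
T⁴ = 25130/(0.26·5.67×10⁻⁸·64.18) = 2.655×10¹⁰ K⁴.

T ≈ 404 K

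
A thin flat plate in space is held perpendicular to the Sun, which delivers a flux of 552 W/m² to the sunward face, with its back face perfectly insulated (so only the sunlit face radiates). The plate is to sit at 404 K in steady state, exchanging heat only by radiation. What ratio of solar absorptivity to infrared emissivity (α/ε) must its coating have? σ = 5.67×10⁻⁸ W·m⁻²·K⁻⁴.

Balance: αS·A = εσ·1A·T⁴ ⇒ α/ε = σT⁴/S.
α/ε = 5.67×10⁻⁸·(404)⁴/552 = 5.67×10⁻⁸·2.664×10¹⁰/552.

α/ε ≈ 2.74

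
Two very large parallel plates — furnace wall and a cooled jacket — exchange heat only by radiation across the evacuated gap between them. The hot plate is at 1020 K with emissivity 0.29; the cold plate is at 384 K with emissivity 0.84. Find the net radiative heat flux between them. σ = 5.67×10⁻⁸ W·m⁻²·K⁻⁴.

q ≈ 16500 W/m²

For two infinite grey parallel plates, q = σ(T₁⁴ − T₂⁴)/(1/ε₁ + 1/ε₂ − 1).
T₁⁴ − T₂⁴ = 1.082×10¹² − 2.174×10¹⁰ = 1.061×10¹² K⁴.
1/ε₁ + 1/ε₂ − 1 = 3.448 + 1.190 − 1 = 3.639.
q = 5.67×10⁻⁸ × 1.061×10¹² / 3.639.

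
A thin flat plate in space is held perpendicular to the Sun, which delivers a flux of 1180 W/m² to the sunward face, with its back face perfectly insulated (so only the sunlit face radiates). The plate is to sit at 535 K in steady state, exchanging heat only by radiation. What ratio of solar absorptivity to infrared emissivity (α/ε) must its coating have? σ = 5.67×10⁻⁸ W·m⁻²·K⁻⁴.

Balance: αS·A = εσ·1A·T⁴ ⇒ α/ε = σT⁴/S.
α/ε = 5.67×10⁻⁸·(535)⁴/1180 = 5.67×10⁻⁸·8.192×10¹⁰/1180.

α/ε ≈ 3.94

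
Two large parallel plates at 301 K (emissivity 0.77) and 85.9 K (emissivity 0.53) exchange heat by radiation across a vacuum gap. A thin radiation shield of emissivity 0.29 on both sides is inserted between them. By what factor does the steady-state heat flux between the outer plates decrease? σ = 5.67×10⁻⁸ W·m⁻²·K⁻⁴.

factor ≈ 3.70

Without shield: q₀ = σΔ(T⁴)/(1/ε₁+1/ε₂−1) with denominator 2.185.
With shield the two gaps are in series; the resistances add: (1/ε₁+1/ε_s−1)+(1/ε_s+1/ε₂−1) = 3.747+4.335 = 8.082.
Heat-flux ratio q₀/q = 8.082/2.185.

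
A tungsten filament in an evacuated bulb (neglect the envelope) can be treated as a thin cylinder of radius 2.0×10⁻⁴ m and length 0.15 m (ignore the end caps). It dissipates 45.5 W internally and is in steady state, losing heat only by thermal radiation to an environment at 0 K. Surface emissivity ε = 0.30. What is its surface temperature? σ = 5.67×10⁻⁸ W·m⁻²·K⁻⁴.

T ≈ 1940 K

Steady state: internal power = radiated power, P = εσA T⁴.
Radiating area A = 2πrL = 1.885×10⁻⁴ m².
T⁴ = P/(εσA) = 45.5/(0.30·5.67×10⁻⁸·1.885×10⁻⁴) = 1.419×10¹³ K⁴.
T = (1.419×10¹³)^(1/4).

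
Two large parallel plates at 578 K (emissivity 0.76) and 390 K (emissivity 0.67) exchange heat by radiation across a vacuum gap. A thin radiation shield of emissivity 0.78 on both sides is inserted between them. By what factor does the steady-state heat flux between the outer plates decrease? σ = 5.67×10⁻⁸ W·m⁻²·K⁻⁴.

Without shield: q₀ = σΔ(T⁴)/(1/ε₁+1/ε₂−1) with denominator 1.808.
With shield the two gaps are in series; the resistances add: (1/ε₁+1/ε_s−1)+(1/ε_s+1/ε₂−1) = 1.598+1.775 = 3.372.
Heat-flux ratio q₀/q = 3.372/1.808.

factor ≈ 1.86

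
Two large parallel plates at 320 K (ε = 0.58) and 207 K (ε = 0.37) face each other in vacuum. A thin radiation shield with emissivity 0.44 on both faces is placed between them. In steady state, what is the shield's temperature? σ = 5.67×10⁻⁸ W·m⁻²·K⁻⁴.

In steady state the net flux on the hot side equals that on the cold side.
σ(T₁⁴−T_s⁴)/D₁ = σ(T_s⁴−T₂⁴)/D₂, with D₁ = 1/ε₁+1/ε_s−1 = 2.997, D₂ = 1/ε_s+1/ε₂−1 = 3.975.
Solve for T_s⁴: T_s⁴ = (D₂·T₁⁴ + D₁·T₂⁴)/(D₁+D₂) = 6.768×10⁹ K⁴.

T_s ≈ 287 K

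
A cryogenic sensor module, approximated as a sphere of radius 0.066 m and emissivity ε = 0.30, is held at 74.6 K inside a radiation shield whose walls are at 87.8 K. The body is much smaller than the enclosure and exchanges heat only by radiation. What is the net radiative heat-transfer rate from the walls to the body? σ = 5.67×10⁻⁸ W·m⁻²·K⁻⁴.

P_net ≈ 0.0265 W

For a small grey body in a large enclosure: P_net = εσA(T_body⁴ − T_wall⁴).
A = 4πr² = 0.05474 m²; T_body⁴ − T_wall⁴ = 3.097×10⁷ − 5.943×10⁷ = -2.846×10⁷ K⁴.
|P_net| = 0.30·5.67×10⁻⁸·0.05474·2.846×10⁷.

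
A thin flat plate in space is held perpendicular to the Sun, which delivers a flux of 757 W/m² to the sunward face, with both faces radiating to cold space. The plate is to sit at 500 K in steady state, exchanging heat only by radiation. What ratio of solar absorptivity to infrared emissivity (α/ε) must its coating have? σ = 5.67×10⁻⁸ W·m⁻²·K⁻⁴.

α/ε ≈ 9.36

Balance: αS·A = εσ·2A·T⁴ ⇒ α/ε = 2σT⁴/S.
α/ε = 2·5.67×10⁻⁸·(500)⁴/757 = 2·5.67×10⁻⁸·6.250×10¹⁰/757.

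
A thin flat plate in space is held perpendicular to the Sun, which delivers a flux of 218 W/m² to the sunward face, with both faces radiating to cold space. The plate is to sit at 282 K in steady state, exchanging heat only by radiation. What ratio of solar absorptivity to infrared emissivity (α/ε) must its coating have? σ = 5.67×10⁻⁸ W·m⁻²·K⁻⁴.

α/ε ≈ 3.29

Balance: αS·A = εσ·2A·T⁴ ⇒ α/ε = 2σT⁴/S.
α/ε = 2·5.67×10⁻⁸·(282)⁴/218 = 2·5.67×10⁻⁸·6.324×10⁹/218.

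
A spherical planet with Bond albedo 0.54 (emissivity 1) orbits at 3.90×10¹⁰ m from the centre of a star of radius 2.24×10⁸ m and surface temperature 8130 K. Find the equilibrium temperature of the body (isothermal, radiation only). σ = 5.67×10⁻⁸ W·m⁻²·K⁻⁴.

T ≈ 359 K

The star's surface emits σT_*⁴; at distance d the flux is S = σT_*⁴(R_*/d)².
S = 5.67×10⁻⁸·(8130)⁴·(2.24×10⁸/3.90×10¹⁰)² = 8172 W/m².
For an isothermal sphere T⁴ = (1−a)S/(4σ) = 1.657×10¹⁰ K⁴.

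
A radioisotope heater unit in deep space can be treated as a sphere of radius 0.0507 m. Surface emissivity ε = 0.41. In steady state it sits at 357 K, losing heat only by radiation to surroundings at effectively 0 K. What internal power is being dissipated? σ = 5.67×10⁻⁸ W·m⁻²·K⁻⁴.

Steady state: P = εσA T⁴.
A = 4πr² = 0.03230 m²; T⁴ = (357)⁴ = 1.624×10¹⁰ K⁴.
P = 0.41 × 5.67×10⁻⁸ × 0.03230 × 1.624×10¹⁰.

P ≈ 12.2 W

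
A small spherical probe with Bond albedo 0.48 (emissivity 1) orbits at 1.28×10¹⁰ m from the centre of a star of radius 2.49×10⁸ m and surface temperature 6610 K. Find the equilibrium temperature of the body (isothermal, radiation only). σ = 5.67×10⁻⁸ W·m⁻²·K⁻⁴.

T ≈ 554 K

The star's surface emits σT_*⁴; at distance d the flux is S = σT_*⁴(R_*/d)².
S = 5.67×10⁻⁸·(6610)⁴·(2.49×10⁸/1.28×10¹⁰)² = 40960 W/m².
For an isothermal sphere T⁴ = (1−a)S/(4σ) = 9.391×10¹⁰ K⁴.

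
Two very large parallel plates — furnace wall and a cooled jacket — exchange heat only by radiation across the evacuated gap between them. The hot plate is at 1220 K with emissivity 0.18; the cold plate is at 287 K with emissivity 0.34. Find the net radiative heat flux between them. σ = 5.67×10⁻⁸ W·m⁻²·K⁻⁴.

q ≈ 16700 W/m²

For two infinite grey parallel plates, q = σ(T₁⁴ − T₂⁴)/(1/ε₁ + 1/ε₂ − 1).
T₁⁴ − T₂⁴ = 2.215×10¹² − 6.785×10⁹ = 2.209×10¹² K⁴.
1/ε₁ + 1/ε₂ − 1 = 5.556 + 2.941 − 1 = 7.497.
q = 5.67×10⁻⁸ × 2.209×10¹² / 7.497.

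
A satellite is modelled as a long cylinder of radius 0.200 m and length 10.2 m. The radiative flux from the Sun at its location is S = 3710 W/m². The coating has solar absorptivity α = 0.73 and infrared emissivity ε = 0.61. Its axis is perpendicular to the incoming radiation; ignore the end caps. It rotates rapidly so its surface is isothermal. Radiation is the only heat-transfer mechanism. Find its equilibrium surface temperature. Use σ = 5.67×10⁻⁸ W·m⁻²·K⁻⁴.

T ≈ 397 K

At equilibrium, absorbed power = emitted power.
Absorbing cross-section = 2rL = 4.080 m²; emitting surface = 2πrL = 12.82 m² (ratio π).
αS·A_cross = εσ·A_surf·T⁴  ⇒  T⁴ = αS/(ε·πσ).
T⁴ = 0.730·3710/(0.61·π·5.67×10⁻⁸) = 2.492×10¹⁰ K⁴.
T = (2.492×10¹⁰)^(1/4).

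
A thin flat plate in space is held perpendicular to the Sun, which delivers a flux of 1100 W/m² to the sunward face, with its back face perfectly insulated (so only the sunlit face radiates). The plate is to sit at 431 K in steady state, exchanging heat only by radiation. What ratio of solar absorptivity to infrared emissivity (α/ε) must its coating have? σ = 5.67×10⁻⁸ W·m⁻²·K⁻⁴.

Balance: αS·A = εσ·1A·T⁴ ⇒ α/ε = σT⁴/S.
α/ε = 5.67×10⁻⁸·(431)⁴/1100 = 5.67×10⁻⁸·3.451×10¹⁰/1100.

α/ε ≈ 1.78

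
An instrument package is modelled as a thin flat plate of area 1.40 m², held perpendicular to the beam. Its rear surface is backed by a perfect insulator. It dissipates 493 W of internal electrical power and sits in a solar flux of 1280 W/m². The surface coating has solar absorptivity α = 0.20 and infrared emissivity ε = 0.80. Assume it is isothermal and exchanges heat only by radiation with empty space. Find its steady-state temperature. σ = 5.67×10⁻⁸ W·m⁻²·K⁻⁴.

At steady state, absorbed solar power + internal power = radiated power.
Absorbed: α·S·A_cross = 0.20·1280·1.400 = 358.4 W (cross-section A).
Total input = 358.4 + 493 = 851.4 W.
Radiated: εσ·A_surf·T⁴ with A_surf = A = 1.400 m².
T⁴ = 851.4/(0.80·5.67×10⁻⁸·1.400) = 1.341×10¹⁰ K⁴.

T ≈ 340 K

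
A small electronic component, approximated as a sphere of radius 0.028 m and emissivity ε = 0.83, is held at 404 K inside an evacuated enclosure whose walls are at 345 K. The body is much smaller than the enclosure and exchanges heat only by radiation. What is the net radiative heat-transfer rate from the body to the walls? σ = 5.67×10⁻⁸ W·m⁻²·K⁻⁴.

For a small grey body in a large enclosure: P_net = εσA(T_body⁴ − T_wall⁴).
A = 4πr² = 0.009852 m²; T_body⁴ − T_wall⁴ = 2.664×10¹⁰ − 1.417×10¹⁰ = 1.247×10¹⁰ K⁴.
|P_net| = 0.83·5.67×10⁻⁸·0.009852·1.247×10¹⁰.

P_net ≈ 5.78 W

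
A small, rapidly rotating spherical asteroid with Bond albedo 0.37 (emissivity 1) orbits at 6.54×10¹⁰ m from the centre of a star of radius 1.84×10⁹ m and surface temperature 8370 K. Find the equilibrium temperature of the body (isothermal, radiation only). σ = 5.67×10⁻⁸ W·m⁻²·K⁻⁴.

T ≈ 884 K

The star's surface emits σT_*⁴; at distance d the flux is S = σT_*⁴(R_*/d)².
S = 5.67×10⁻⁸·(8370)⁴·(1.84×10⁹/6.54×10¹⁰)² = 2.203×10⁵ W/m².
For an isothermal sphere T⁴ = (1−a)S/(4σ) = 6.119×10¹¹ K⁴.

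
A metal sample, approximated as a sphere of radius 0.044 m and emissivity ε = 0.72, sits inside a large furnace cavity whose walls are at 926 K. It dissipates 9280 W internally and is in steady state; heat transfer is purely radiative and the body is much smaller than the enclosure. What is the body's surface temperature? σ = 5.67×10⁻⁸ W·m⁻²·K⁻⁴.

For a small grey body in a large enclosure, net radiated power = εσA(T⁴ − T_w⁴).
Steady state: P = εσA(T⁴ − T_w⁴) with A = 4πr² = 0.02433 m².
T⁴ = P/(εσA) + T_w⁴ = 9280/(0.72·5.67×10⁻⁸·0.02433) + (926)⁴
    = 9.344×10¹² + 7.353×10¹¹ = 1.008×10¹³ K⁴.

T ≈ 1780 K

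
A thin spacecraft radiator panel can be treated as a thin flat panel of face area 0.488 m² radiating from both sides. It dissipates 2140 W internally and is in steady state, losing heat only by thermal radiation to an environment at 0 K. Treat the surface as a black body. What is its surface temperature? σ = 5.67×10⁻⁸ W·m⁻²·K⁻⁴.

Steady state: internal power = radiated power, P = εσA T⁴.
Radiating area A = 2·0.488 = 0.9760 m².
T⁴ = P/(εσA) = 2140/(1.0·5.67×10⁻⁸·0.9760) = 3.867×10¹⁰ K⁴.
T = (3.867×10¹⁰)^(1/4).

T ≈ 443 K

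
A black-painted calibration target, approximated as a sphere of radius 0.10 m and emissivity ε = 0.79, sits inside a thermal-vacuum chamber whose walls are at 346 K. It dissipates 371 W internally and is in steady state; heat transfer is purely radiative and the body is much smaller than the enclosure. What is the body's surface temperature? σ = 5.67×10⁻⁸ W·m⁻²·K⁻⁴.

T ≈ 532 K

For a small grey body in a large enclosure, net radiated power = εσA(T⁴ − T_w⁴).
Steady state: P = εσA(T⁴ − T_w⁴) with A = 4πr² = 0.1257 m².
T⁴ = P/(εσA) + T_w⁴ = 371/(0.79·5.67×10⁻⁸·0.1257) + (346)⁴
    = 6.591×10¹⁰ + 1.433×10¹⁰ = 8.024×10¹⁰ K⁴.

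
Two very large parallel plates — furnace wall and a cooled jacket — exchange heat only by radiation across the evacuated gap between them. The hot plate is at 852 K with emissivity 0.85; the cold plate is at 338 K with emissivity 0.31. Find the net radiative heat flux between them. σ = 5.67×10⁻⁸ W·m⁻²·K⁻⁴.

For two infinite grey parallel plates, q = σ(T₁⁴ − T₂⁴)/(1/ε₁ + 1/ε₂ − 1).
T₁⁴ − T₂⁴ = 5.269×10¹¹ − 1.305×10¹⁰ = 5.139×10¹¹ K⁴.
1/ε₁ + 1/ε₂ − 1 = 1.176 + 3.226 − 1 = 3.402.
q = 5.67×10⁻⁸ × 5.139×10¹¹ / 3.402.

q ≈ 8560 W/m²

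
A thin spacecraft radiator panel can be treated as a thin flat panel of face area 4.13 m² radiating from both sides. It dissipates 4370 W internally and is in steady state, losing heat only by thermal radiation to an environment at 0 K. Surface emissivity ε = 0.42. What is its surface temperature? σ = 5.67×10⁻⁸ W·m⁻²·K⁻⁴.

T ≈ 386 K

Steady state: internal power = radiated power, P = εσA T⁴.
Radiating area A = 2·4.13 = 8.260 m².
T⁴ = P/(εσA) = 4370/(0.42·5.67×10⁻⁸·8.260) = 2.222×10¹⁰ K⁴.
T = (2.222×10¹⁰)^(1/4).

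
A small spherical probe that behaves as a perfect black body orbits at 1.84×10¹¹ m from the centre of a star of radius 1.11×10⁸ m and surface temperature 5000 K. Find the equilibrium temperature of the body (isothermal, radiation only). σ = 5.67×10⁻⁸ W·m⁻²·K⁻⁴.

The star's surface emits σT_*⁴; at distance d the flux is S = σT_*⁴(R_*/d)².
S = 5.67×10⁻⁸·(5000)⁴·(1.11×10⁸/1.84×10¹¹)² = 12.90 W/m².
For an isothermal sphere T⁴ = (1−a)S/(4σ) = 5.686×10⁷ K⁴.

T ≈ 86.8 K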